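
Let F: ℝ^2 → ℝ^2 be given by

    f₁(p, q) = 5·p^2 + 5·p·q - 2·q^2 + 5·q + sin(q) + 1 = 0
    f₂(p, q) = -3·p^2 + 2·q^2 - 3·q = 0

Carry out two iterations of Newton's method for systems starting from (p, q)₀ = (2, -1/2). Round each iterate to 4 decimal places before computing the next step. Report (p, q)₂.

At (2, -1/2): F = (12.520574, -10.0000).
Jacobian J = [[10·p + 5·q, 5·p - 4·q + cos(q) + 5], [-6·p, 4·q - 3]].
At the point, J = [[17.5000, 17.877583], [-12.0000, -5.0000]] (det J = 127.030991).
Solving J·Δ = −F gives Δ = (-0.9145, 0.1949).
Then the next iterate is (p, q)₁ = (1.0855, -0.3051).
Round to (1.0855, -0.3051) and repeat: F = (3.223560, -2.433459), J = [[9.3295, 12.601717], [-6.5130, -4.2204]].
Δ = (-0.3995, 0.0400), so (p, q)₂ = (0.6860, -0.2651).

(0.6860, -0.2651)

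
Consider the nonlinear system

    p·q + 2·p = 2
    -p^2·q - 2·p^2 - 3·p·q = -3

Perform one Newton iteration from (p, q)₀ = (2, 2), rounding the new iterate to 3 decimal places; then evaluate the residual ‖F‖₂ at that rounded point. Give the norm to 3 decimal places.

166.208

At (2, 2): F = (6.000, -25.000).
Jacobian J = [[q + 2, p], [-2·p·q - 4·p - 3·q, -p^2 - 3·p]].
At the point, J = [[4.000, 2.000], [-22.000, -10.000]] (det J = 4.000).
Solving J·Δ = −F gives Δ = (2.500, -8.000).
Then the next iterate is (p, q)₁ = (4.500, -6.000).
Re-evaluating at (4.500, -6.000): F = (-20.000, 165.000), so ‖F‖₂ = 166.208.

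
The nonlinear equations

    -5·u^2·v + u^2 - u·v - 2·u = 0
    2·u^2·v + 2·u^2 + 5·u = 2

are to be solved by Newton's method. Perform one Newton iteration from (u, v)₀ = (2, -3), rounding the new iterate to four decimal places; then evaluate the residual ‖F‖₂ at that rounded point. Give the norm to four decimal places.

At (2, -3): F = (66.0000, -8.0000).
Jacobian J = [[-10·u·v + 2·u - v - 2, -5·u^2 - u], [4·u·v + 4·u + 5, 2·u^2]].
At the point, J = [[65.0000, -22.0000], [-11.0000, 8.0000]] (det J = 278.0000).
Solving J·Δ = −F gives Δ = (-1.2662, -0.7410).
Then the next iterate is (u, v)₁ = (0.7338, -3.7410).
Re-evaluating at (0.7338, -3.7410): F = (11.887948, -1.282851), so ‖F‖₂ = 11.9570.

11.9570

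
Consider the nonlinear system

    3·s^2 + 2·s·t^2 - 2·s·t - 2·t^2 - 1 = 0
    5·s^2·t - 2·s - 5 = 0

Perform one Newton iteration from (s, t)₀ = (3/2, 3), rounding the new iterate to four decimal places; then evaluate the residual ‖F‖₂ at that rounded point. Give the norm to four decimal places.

At (3/2, 3): F = (5.7500, 25.7500).
Jacobian J = [[6·s + 2·t^2 - 2·t, 4·s·t - 2·s - 4·t], [10·s·t - 2, 5·s^2]].
At the point, J = [[21.0000, 3.0000], [43.0000, 11.2500]] (det J = 107.2500).
Solving J·Δ = −F gives Δ = (0.1171, -2.7366).
Then the next iterate is (s, t)₁ = (1.6171, 0.2634).
Re-evaluating at (1.6171, 0.2634): F = (6.078777, -4.790229), so ‖F‖₂ = 7.7394.

7.7394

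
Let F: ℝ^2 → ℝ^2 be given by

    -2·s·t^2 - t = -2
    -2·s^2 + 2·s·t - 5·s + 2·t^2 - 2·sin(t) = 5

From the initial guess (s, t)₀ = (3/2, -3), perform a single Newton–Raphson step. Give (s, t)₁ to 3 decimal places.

At (3/2, -3): F = (-22.000, -7.71776).
Jacobian J = [[-2·t^2, -4·s·t - 1], [-4·s + 2·t - 5, 2·s + 4·t - 2·cos(t)]].
At the point, J = [[-18.000, 17.000], [-17.000, -7.02002]] (det J = 415.36027).
Solving J·Δ = −F gives Δ = (-0.688, 0.566).
Then the next iterate is (s, t)₁ = (0.812, -2.434).

(0.812, -2.434)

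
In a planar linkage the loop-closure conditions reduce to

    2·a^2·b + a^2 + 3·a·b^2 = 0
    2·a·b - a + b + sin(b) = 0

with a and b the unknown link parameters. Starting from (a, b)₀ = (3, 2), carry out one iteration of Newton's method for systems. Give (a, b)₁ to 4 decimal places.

At (3, 2): F = (81.0000, 11.909297).
Jacobian J = [[4·a·b + 2·a + 3·b^2, 2·a^2 + 6·a·b], [2·b - 1, 2·a + cos(b) + 1]].
At the point, J = [[42.0000, 54.0000], [3.0000, 6.583853]] (det J = 114.521833).
Solving J·Δ = −F gives Δ = (0.9589, -2.2458).
Then the next iterate is (a, b)₁ = (3.9589, -0.2458).

(3.9589, -0.2458)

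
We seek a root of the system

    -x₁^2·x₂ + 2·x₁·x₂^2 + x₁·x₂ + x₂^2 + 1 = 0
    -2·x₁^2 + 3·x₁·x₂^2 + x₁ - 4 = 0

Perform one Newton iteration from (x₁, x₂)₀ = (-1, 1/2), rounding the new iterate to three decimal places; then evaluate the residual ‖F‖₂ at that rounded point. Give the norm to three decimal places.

At (-1, 1/2): F = (-0.250, -7.750).
Jacobian J = [[-2·x₁·x₂ + 2·x₂^2 + x₂, -x₁^2 + 4·x₁·x₂ + x₁ + 2·x₂], [-4·x₁ + 3·x₂^2 + 1, 6·x₁·x₂]].
At the point, J = [[2.000, -3.000], [5.750, -3.000]] (det J = 11.250).
Solving J·Δ = −F gives Δ = (2.000, 1.250).
Then the next iterate is (x₁, x₂)₁ = (1.000, 1.750).
Re-evaluating at (1.000, 1.750): F = (10.18750, 4.18750), so ‖F‖₂ = 11.015.

11.015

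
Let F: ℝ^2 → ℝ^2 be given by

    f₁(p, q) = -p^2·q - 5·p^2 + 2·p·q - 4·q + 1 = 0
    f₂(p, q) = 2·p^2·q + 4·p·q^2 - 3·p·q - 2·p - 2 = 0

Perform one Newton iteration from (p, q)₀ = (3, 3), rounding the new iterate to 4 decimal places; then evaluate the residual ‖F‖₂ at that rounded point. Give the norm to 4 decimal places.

39.5032

At (3, 3): F = (-65.0000, 127.0000).
Jacobian J = [[-2·p·q - 10·p + 2·q, -p^2 + 2·p - 4], [4·p·q + 4·q^2 - 3·q - 2, 2·p^2 + 8·p·q - 3·p]].
At the point, J = [[-42.0000, -7.0000], [61.0000, 81.0000]] (det J = -2975.0000).
Solving J·Δ = −F gives Δ = (-1.4709, -0.4602).
Then the next iterate is (p, q)₁ = (1.5291, 2.5398).
Re-evaluating at (1.5291, 2.5398): F = (-19.021143, 34.622178), so ‖F‖₂ = 39.5032.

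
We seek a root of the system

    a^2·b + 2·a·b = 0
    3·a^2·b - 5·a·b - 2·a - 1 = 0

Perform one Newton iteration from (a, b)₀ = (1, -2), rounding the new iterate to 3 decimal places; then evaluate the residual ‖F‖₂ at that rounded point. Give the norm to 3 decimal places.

1.683

At (1, -2): F = (-6.000, 1.000).
Jacobian J = [[2·a·b + 2·b, a^2 + 2·a], [6·a·b - 5·b - 2, 3·a^2 - 5·a]].
At the point, J = [[-8.000, 3.000], [-4.000, -2.000]] (det J = 28.000).
Solving J·Δ = −F gives Δ = (-0.321, 1.143).
Then the next iterate is (a, b)₁ = (0.679, -0.857).
Re-evaluating at (0.679, -0.857): F = (-1.55892, -0.63382), so ‖F‖₂ = 1.683.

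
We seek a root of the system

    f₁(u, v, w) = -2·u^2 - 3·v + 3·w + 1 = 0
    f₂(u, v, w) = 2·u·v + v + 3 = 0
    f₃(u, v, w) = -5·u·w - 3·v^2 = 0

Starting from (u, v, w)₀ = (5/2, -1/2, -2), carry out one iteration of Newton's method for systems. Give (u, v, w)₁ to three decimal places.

(1.224, -0.713, -1.132)

At (5/2, -1/2, -2): F = (-16.000, 0.000, 24.250).
Jacobian J = [[-4·u, -3, 3], [2·v, 2·u + 1, 0], [-5·w, -6·v, -5·u]].
At the point, J = [[-10.000, -3.000, 3.000], [-1.000, 6.000, 0.000], [10.000, 3.000, -12.500]] (det J = 598.500).
Solving J·Δ = −F gives Δ = (-1.276, -0.213, 0.868).
Then the next iterate is (u, v, w)₁ = (1.224, -0.713, -1.132).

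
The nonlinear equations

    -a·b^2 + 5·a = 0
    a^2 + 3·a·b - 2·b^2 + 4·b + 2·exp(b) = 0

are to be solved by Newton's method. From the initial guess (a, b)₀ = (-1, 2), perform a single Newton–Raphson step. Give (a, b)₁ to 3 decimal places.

At (-1, 2): F = (-1.000, 9.77811).
Jacobian J = [[-b^2 + 5, -2·a·b], [2·a + 3·b, 3·a - 4·b + 2·exp(b) + 4]].
At the point, J = [[1.000, 4.000], [4.000, 7.77811]] (det J = -8.22189).
Solving J·Δ = −F gives Δ = (-5.703, 1.676).
Then the next iterate is (a, b)₁ = (-6.703, 3.676).

(-6.703, 3.676)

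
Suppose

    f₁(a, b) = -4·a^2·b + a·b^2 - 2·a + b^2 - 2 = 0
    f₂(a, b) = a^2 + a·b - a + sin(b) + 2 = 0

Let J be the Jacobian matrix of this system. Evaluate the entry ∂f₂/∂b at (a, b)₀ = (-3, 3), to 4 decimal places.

∂f₂/∂b = a + cos(b).
At (-3, 3) this is -3.9900.

-3.9900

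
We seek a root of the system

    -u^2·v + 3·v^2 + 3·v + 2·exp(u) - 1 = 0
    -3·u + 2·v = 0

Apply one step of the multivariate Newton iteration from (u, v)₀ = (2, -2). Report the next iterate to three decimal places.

(13.355, 20.032)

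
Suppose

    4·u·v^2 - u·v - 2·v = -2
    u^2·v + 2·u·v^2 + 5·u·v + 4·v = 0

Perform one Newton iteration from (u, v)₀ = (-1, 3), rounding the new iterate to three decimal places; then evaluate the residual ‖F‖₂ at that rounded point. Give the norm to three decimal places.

10.061

At (-1, 3): F = (-37.000, -18.000).
Jacobian J = [[4·v^2 - v, 8·u·v - u - 2], [2·u·v + 2·v^2 + 5·v, u^2 + 4·u·v + 5·u + 4]].
At the point, J = [[33.000, -25.000], [27.000, -12.000]] (det J = 279.000).
Solving J·Δ = −F gives Δ = (0.022, -1.452).
Then the next iterate is (u, v)₁ = (-0.978, 1.548).
Re-evaluating at (-0.978, 1.548): F = (-8.95640, -4.58425), so ‖F‖₂ = 10.061.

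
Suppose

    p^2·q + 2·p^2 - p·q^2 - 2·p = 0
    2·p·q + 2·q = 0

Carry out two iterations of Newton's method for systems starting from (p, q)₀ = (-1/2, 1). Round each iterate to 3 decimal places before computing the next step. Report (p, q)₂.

At (-1/2, 1): F = (2.250, 1.000).
Jacobian J = [[2·p·q + 4·p - q^2 - 2, p^2 - 2·p·q], [2·q, 2·p + 2]].
At the point, J = [[-6.000, 1.250], [2.000, 1.000]] (det J = -8.500).
Solving J·Δ = −F gives Δ = (0.118, -1.235).
Then the next iterate is (p, q)₁ = (-0.382, -0.235).
Round to (-0.382, -0.235) and repeat: F = (1.04265, -0.29046), J = [[-3.40369, -0.03362], [-0.470, 1.236]].
Δ = (0.303, 0.350), so (p, q)₂ = (-0.079, 0.115).

(-0.079, 0.115)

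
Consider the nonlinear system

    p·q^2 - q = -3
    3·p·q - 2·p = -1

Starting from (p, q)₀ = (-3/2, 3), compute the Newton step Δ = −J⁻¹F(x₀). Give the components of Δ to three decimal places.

At (-3/2, 3): F = (-13.500, -9.500).
Jacobian J = [[q^2, 2·p·q - 1], [3·q - 2, 3·p]].
At the point, J = [[9.000, -10.000], [7.000, -4.500]] (det J = 29.500).
Solving J·Δ = −F gives Δ = (1.161, -0.305).

(1.161, -0.305)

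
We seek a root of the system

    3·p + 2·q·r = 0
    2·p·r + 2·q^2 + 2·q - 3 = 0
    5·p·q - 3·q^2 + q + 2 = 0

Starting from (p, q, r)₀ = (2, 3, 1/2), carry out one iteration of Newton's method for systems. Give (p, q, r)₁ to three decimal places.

(0.831, 1.637, -0.188)

At (2, 3, 1/2): F = (9.000, 23.000, 8.000).
Jacobian J = [[3, 2·r, 2·q], [2·r, 4·q + 2, 2·p], [5·q, 5·p - 6·q + 1, 0]].
At the point, J = [[3.000, 1.000, 6.000], [1.000, 14.000, 4.000], [15.000, -7.000, 0.000]] (det J = -1158.000).
Solving J·Δ = −F gives Δ = (-1.169, -1.363, -0.688).
Then the next iterate is (p, q, r)₁ = (0.831, 1.637, -0.188).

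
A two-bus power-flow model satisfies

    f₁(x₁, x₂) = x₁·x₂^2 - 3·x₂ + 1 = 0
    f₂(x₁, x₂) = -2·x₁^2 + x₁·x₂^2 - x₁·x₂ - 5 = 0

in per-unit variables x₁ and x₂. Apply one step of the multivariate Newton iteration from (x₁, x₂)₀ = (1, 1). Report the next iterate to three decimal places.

At (1, 1): F = (-1.000, -7.000).
Jacobian J = [[x₂^2, 2·x₁·x₂ - 3], [-4·x₁ + x₂^2 - x₂, 2·x₁·x₂ - x₁]].
At the point, J = [[1.000, -1.000], [-4.000, 1.000]] (det J = -3.000).
Solving J·Δ = −F gives Δ = (-2.667, -3.667).
Then the next iterate is (x₁, x₂)₁ = (-1.667, -2.667).

(-1.667, -2.667)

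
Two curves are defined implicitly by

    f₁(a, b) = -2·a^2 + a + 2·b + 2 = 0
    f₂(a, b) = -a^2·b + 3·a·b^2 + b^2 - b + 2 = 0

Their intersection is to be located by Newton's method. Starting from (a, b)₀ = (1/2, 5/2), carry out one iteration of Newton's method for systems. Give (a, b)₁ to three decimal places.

At (1/2, 5/2): F = (7.000, 14.500).
Jacobian J = [[-4·a + 1, 2], [-2·a·b + 3·b^2, -a^2 + 6·a·b + 2·b - 1]].
At the point, J = [[-1.000, 2.000], [16.250, 11.250]] (det J = -43.750).
Solving J·Δ = −F gives Δ = (1.137, -2.931).
Then the next iterate is (a, b)₁ = (1.637, -0.431).

(1.637, -0.431)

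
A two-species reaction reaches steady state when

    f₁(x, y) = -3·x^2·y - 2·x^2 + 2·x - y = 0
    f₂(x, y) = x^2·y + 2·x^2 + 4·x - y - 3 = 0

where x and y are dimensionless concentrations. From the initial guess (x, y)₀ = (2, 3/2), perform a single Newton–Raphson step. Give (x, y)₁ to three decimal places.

(1.031, 1.481)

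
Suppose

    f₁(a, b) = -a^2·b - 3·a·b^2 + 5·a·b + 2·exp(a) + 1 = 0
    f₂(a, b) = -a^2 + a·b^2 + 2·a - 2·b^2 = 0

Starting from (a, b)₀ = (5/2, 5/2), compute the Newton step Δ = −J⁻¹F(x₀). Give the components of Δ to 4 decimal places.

At (5/2, 5/2): F = (-5.885012, 1.8750).
Jacobian J = [[-2·a·b - 3·b^2 + 5·b + 2·exp(a), -a^2 - 6·a·b + 5·a], [-2·a + b^2 + 2, 2·a·b - 4·b]].
At the point, J = [[5.614988, -31.2500], [3.2500, 2.5000]] (det J = 115.599970).
Solving J·Δ = −F gives Δ = (-0.3796, -0.2565).

(-0.3796, -0.2565)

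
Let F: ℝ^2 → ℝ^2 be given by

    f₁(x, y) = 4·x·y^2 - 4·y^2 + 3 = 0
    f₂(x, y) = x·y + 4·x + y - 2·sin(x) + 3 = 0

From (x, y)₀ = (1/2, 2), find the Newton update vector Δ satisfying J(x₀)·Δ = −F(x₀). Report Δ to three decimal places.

At (1/2, 2): F = (-5.000, 7.04115).
Jacobian J = [[4·y^2, 8·x·y - 8·y], [y - 2·cos(x) + 4, x + 1]].
At the point, J = [[16.000, -8.000], [4.24483, 1.500]] (det J = 57.95868).
Solving J·Δ = −F gives Δ = (-0.842, -2.310).

(-0.842, -2.310)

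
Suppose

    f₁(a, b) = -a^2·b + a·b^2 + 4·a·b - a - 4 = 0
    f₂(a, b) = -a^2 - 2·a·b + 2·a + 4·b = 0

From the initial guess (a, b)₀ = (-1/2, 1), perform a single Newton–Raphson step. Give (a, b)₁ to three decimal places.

(0.175, 0.115)

At (-1/2, 1): F = (-6.250, 3.750).
Jacobian J = [[-2·a·b + b^2 + 4·b - 1, -a^2 + 2·a·b + 4·a], [-2·a - 2·b + 2, -2·a + 4]].
At the point, J = [[5.000, -3.250], [1.000, 5.000]] (det J = 28.250).
Solving J·Δ = −F gives Δ = (0.675, -0.885).
Then the next iterate is (a, b)₁ = (0.175, 0.115).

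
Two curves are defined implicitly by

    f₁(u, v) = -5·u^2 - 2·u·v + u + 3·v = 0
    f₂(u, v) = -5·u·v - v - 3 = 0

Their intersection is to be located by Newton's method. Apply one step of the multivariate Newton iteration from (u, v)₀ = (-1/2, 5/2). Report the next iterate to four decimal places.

(-0.6820, 0.4830)

At (-1/2, 5/2): F = (8.2500, 0.7500).
Jacobian J = [[-10·u - 2·v + 1, -2·u + 3], [-5·v, -5·u - 1]].
At the point, J = [[1.0000, 4.0000], [-12.5000, 1.5000]] (det J = 51.5000).
Solving J·Δ = −F gives Δ = (-0.1820, -2.0170).
Then the next iterate is (u, v)₁ = (-0.6820, 0.4830).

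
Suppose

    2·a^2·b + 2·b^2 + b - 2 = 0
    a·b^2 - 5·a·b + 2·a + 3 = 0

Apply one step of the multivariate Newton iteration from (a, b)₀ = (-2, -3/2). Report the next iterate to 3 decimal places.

At (-2, -3/2): F = (-11.000, -20.500).
Jacobian J = [[4·a·b, 2·a^2 + 4·b + 1], [b^2 - 5·b + 2, 2·a·b - 5·a]].
At the point, J = [[12.000, 3.000], [11.750, 16.000]] (det J = 156.750).
Solving J·Δ = −F gives Δ = (0.730, 0.745).
Then the next iterate is (a, b)₁ = (-1.270, -0.755).

(-1.270, -0.755)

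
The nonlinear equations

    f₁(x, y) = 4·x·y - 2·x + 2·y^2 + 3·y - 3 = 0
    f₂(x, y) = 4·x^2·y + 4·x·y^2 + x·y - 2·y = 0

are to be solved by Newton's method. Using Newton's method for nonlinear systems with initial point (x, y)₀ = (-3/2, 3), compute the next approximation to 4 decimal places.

(-1.3102, 1.7892)

At (-3/2, 3): F = (9.0000, -37.5000).
Jacobian J = [[4·y - 2, 4·x + 4·y + 3], [8·x·y + 4·y^2 + y, 4·x^2 + 8·x·y + x - 2]].
At the point, J = [[10.0000, 9.0000], [3.0000, -30.5000]] (det J = -332.0000).
Solving J·Δ = −F gives Δ = (0.1898, -1.2108).
Then the next iterate is (x, y)₁ = (-1.3102, 1.7892).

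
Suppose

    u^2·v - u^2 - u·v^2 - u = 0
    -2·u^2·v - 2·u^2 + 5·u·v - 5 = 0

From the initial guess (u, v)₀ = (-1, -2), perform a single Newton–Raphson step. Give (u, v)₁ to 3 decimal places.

At (-1, -2): F = (2.000, 7.000).
Jacobian J = [[2·u·v - 2·u - v^2 - 1, u^2 - 2·u·v], [-4·u·v - 4·u + 5·v, -2·u^2 + 5·u]].
At the point, J = [[1.000, -3.000], [-14.000, -7.000]] (det J = -49.000).
Solving J·Δ = −F gives Δ = (0.143, 0.714).
Then the next iterate is (u, v)₁ = (-0.857, -1.286).

(-0.857, -1.286)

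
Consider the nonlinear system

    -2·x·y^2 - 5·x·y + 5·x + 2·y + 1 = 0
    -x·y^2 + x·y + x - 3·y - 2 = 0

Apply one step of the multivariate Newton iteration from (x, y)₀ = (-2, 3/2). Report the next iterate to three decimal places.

(12.308, 4.923)

At (-2, 3/2): F = (18.000, -7.000).
Jacobian J = [[-2·y^2 - 5·y + 5, -4·x·y - 5·x + 2], [-y^2 + y + 1, -2·x·y + x - 3]].
At the point, J = [[-7.000, 24.000], [0.250, 1.000]] (det J = -13.000).
Solving J·Δ = −F gives Δ = (14.308, 3.423).
Then the next iterate is (x, y)₁ = (12.308, 4.923).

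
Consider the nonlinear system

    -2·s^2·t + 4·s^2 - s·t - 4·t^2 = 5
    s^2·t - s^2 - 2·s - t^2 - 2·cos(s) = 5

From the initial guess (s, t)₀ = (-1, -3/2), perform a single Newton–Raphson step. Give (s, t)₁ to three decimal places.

At (-1, -3/2): F = (-8.500, -8.83060).
Jacobian J = [[-4·s·t + 8·s - t, -2·s^2 - s - 8·t], [2·s·t - 2·s + 2·sin(s) - 2, s^2 - 2·t]].
At the point, J = [[-12.500, 11.000], [1.31706, 4.000]] (det J = -64.48764).
Solving J·Δ = −F gives Δ = (0.979, 1.885).
Then the next iterate is (s, t)₁ = (-0.021, 0.385).

(-0.021, 0.385)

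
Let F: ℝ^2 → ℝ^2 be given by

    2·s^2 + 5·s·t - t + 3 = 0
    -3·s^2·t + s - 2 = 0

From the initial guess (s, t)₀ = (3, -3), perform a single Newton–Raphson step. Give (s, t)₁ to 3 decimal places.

(2.157, -1.681)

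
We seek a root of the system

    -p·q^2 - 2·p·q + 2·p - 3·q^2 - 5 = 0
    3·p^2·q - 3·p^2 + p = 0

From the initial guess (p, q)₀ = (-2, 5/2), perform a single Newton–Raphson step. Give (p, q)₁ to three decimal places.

(-2.367, 0.646)

At (-2, 5/2): F = (-5.250, 16.000).
Jacobian J = [[-q^2 - 2·q + 2, -2·p·q - 2·p - 6·q], [6·p·q - 6·p + 1, 3·p^2]].
At the point, J = [[-9.250, -1.000], [-17.000, 12.000]] (det J = -128.000).
Solving J·Δ = −F gives Δ = (-0.367, -1.854).
Then the next iterate is (p, q)₁ = (-2.367, 0.646).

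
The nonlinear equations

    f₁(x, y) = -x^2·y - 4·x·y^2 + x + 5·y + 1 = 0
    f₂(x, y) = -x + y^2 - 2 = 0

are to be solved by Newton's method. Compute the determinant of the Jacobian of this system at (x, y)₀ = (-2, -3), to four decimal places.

235.0000

J = [[-2·x·y - 4·y^2 + 1, -x^2 - 8·x·y + 5], [-1, 2·y]].
At the point, J = [[-47.0000, -47.0000], [-1.0000, -6.0000]].
det J = 235.0000.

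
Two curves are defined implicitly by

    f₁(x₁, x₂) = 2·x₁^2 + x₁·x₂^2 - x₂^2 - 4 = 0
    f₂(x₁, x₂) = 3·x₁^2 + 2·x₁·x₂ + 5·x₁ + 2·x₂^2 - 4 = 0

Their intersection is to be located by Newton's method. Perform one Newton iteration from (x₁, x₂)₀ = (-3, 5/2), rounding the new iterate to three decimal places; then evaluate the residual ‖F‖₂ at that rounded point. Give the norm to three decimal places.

2.589

At (-3, 5/2): F = (-11.000, 5.500).
Jacobian J = [[4·x₁ + x₂^2, 2·x₁·x₂ - 2·x₂], [6·x₁ + 2·x₂ + 5, 2·x₁ + 4·x₂]].
At the point, J = [[-5.750, -20.000], [-8.000, 4.000]] (det J = -183.000).
Solving J·Δ = −F gives Δ = (0.361, -0.654).
Then the next iterate is (x₁, x₂)₁ = (-2.639, 1.846).
Re-evaluating at (-2.639, 1.846): F = (-2.47204, 0.77021), so ‖F‖₂ = 2.589.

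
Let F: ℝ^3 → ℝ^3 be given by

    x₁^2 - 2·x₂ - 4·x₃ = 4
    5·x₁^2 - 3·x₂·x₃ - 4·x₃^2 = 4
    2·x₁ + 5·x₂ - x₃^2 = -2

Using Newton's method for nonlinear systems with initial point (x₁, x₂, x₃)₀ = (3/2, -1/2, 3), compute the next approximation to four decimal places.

(38.9767, 9.6333, 22.8533)

At (3/2, -1/2, 3): F = (-12.7500, -24.2500, -6.5000).
Jacobian J = [[2·x₁, -2, -4], [10·x₁, -3·x₃, -3·x₂ - 8·x₃], [2, 5, -2·x₃]].
At the point, J = [[3.0000, -2.0000, -4.0000], [15.0000, -9.0000, -22.5000], [2.0000, 5.0000, -6.0000]] (det J = 37.5000).
Solving J·Δ = −F gives Δ = (37.4767, 10.1333, 19.8533).
Then the next iterate is (x₁, x₂, x₃)₁ = (38.9767, 9.6333, 22.8533).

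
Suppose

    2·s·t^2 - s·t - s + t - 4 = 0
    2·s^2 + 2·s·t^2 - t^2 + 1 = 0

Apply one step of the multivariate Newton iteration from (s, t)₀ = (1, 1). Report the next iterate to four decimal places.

At (1, 1): F = (-3.0000, 4.0000).
Jacobian J = [[2·t^2 - t - 1, 4·s·t - s + 1], [4·s + 2·t^2, 4·s·t - 2·t]].
At the point, J = [[0.0000, 4.0000], [6.0000, 2.0000]] (det J = -24.0000).
Solving J·Δ = −F gives Δ = (-0.9167, 0.7500).
Then the next iterate is (s, t)₁ = (0.0833, 1.7500).

(0.0833, 1.7500)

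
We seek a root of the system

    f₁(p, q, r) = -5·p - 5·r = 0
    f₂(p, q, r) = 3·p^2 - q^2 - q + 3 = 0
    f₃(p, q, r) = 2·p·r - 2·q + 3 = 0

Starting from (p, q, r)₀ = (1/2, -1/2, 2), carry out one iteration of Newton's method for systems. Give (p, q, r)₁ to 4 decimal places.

At (1/2, -1/2, 2): F = (-12.5000, 4.0000, 6.0000).
Jacobian J = [[-5, 0, -5], [6·p, -2·q - 1, 0], [2·r, -2, 2·p]].
At the point, J = [[-5.0000, 0.0000, -5.0000], [3.0000, 0.0000, 0.0000], [4.0000, -2.0000, 1.0000]] (det J = 30.0000).
Solving J·Δ = −F gives Δ = (-1.3333, -0.2500, -1.1667).
Then the next iterate is (p, q, r)₁ = (-0.8333, -0.7500, 0.8333).

(-0.8333, -0.7500, 0.8333)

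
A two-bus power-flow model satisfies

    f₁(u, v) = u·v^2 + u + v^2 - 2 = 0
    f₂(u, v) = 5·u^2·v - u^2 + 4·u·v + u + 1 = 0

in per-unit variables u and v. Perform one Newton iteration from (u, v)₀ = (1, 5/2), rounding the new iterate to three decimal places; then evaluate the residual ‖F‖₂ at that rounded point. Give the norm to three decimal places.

At (1, 5/2): F = (11.500, 23.500).
Jacobian J = [[v^2 + 1, 2·u·v + 2·v], [10·u·v - 2·u + 4·v + 1, 5·u^2 + 4·u]].
At the point, J = [[7.250, 10.000], [34.000, 9.000]] (det J = -274.750).
Solving J·Δ = −F gives Δ = (-0.479, -0.803).
Then the next iterate is (u, v)₁ = (0.521, 1.697).
Re-evaluating at (0.521, 1.697): F = (2.90119, 7.08928), so ‖F‖₂ = 7.660.

7.660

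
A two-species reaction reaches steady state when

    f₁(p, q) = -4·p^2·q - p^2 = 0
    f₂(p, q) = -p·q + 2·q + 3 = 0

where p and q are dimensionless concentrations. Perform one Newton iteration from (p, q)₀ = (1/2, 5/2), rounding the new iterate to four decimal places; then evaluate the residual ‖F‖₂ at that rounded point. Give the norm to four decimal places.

2.5452

At (1/2, 5/2): F = (-2.7500, 6.7500).
Jacobian J = [[-8·p·q - 2·p, -4·p^2], [-q, -p + 2]].
At the point, J = [[-11.0000, -1.0000], [-2.5000, 1.5000]] (det J = -19.0000).
Solving J·Δ = −F gives Δ = (0.1382, -4.2697).
Then the next iterate is (p, q)₁ = (0.6382, -1.7697).
Re-evaluating at (0.6382, -1.7697): F = (2.475891, 0.590023), so ‖F‖₂ = 2.5452.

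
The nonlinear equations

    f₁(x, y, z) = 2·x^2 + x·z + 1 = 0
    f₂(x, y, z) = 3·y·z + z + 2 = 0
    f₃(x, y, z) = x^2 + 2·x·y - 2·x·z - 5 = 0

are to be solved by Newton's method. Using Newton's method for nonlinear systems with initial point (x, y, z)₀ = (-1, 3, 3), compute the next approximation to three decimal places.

(-0.500, 0.000, 2.500)

At (-1, 3, 3): F = (0.000, 32.000, -4.000).
Jacobian J = [[4·x + z, 0, x], [0, 3·z, 3·y + 1], [2·x + 2·y - 2·z, 2·x, -2·x]].
At the point, J = [[-1.000, 0.000, -1.000], [0.000, 9.000, 10.000], [-2.000, -2.000, 2.000]] (det J = -56.000).
Solving J·Δ = −F gives Δ = (0.500, -3.000, -0.500).
Then the next iterate is (x, y, z)₁ = (-0.500, 0.000, 2.500).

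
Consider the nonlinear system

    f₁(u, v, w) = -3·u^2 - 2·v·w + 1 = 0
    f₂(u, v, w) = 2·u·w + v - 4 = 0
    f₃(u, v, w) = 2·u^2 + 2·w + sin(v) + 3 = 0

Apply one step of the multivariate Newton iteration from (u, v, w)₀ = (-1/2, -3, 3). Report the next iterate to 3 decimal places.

(0.571, -3.063, -0.640)

At (-1/2, -3, 3): F = (18.250, -10.000, 9.35888).
Jacobian J = [[-6·u, -2·w, -2·v], [2·w, 1, 2·u], [4·u, cos(v), 2]].
At the point, J = [[3.000, -6.000, 6.000], [6.000, 1.000, -1.000], [-2.000, -0.98999, 2.000]] (det J = 39.39029).
Solving J·Δ = −F gives Δ = (1.071, -0.063, -3.640).
Then the next iterate is (u, v, w)₁ = (0.571, -3.063, -0.640).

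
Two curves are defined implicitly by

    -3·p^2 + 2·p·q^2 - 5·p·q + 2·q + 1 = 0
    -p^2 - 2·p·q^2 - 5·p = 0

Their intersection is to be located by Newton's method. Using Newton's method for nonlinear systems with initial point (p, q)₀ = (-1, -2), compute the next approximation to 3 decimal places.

At (-1, -2): F = (-24.000, 12.000).
Jacobian J = [[-6·p + 2·q^2 - 5·q, 4·p·q - 5·p + 2], [-2·p - 2·q^2 - 5, -4·p·q]].
At the point, J = [[24.000, 15.000], [-11.000, -8.000]] (det J = -27.000).
Solving J·Δ = −F gives Δ = (0.444, 0.889).
Then the next iterate is (p, q)₁ = (-0.556, -1.111).

(-0.556, -1.111)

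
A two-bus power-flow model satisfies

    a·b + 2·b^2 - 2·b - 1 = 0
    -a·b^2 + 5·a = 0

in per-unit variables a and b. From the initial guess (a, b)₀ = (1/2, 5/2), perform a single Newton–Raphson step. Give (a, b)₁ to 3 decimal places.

At (1/2, 5/2): F = (7.750, -0.625).
Jacobian J = [[b, a + 4·b - 2], [-b^2 + 5, -2·a·b]].
At the point, J = [[2.500, 8.500], [-1.250, -2.500]] (det J = 4.375).
Solving J·Δ = −F gives Δ = (3.214, -1.857).
Then the next iterate is (a, b)₁ = (3.714, 0.643).

(3.714, 0.643)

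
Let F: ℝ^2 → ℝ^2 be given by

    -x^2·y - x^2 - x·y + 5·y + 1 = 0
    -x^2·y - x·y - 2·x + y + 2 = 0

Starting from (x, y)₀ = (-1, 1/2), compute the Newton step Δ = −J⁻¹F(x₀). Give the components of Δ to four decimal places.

At (-1, 1/2): F = (2.5000, 4.5000).
Jacobian J = [[-2·x·y - 2·x - y, -x^2 - x + 5], [-2·x·y - y - 2, -x^2 - x + 1]].
At the point, J = [[2.5000, 5.0000], [-1.5000, 1.0000]] (det J = 10.0000).
Solving J·Δ = −F gives Δ = (2.0000, -1.5000).

(2.0000, -1.5000)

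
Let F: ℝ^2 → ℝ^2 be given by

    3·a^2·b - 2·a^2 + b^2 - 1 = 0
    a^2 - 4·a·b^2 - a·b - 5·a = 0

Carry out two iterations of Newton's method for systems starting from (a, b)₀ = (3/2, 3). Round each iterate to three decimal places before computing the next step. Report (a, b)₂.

At (3/2, 3): F = (23.750, -63.750).
Jacobian J = [[6·a·b - 4·a, 3·a^2 + 2·b], [2·a - 4·b^2 - b - 5, -8·a·b - a]].
At the point, J = [[21.000, 12.750], [-41.000, -37.500]] (det J = -264.750).
Solving J·Δ = −F gives Δ = (-0.294, -1.379).
Then the next iterate is (a, b)₁ = (1.206, 1.621).
Round to (1.206, 1.621) and repeat: F = (5.79169, -19.20623), J = [[6.90556, 7.60531], [-14.71956, -16.84541]].
Δ = (11.074, -10.817), so (a, b)₂ = (12.280, -9.196).

(12.280, -9.196)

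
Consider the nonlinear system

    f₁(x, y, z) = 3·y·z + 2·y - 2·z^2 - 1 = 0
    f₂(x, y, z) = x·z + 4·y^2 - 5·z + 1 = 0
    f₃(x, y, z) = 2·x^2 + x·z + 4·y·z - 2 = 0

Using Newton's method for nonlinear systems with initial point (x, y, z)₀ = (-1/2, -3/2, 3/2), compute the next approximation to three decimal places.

(-2.322, -1.045, 0.329)

At (-1/2, -3/2, 3/2): F = (-15.250, 1.750, -11.250).
Jacobian J = [[0, 3·z + 2, 3·y - 4·z], [z, 8·y, x - 5], [4·x + z, 4·z, x + 4·y]].
At the point, J = [[0.000, 6.500, -10.500], [1.500, -12.000, -5.500], [-0.500, 6.000, -6.500]] (det J = 49.750).
Solving J·Δ = −F gives Δ = (-1.822, 0.455, -1.171).
Then the next iterate is (x, y, z)₁ = (-2.322, -1.045, 0.329).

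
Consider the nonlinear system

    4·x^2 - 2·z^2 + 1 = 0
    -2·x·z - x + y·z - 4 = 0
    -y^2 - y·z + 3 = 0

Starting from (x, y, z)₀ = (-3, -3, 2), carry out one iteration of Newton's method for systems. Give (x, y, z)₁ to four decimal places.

At (-3, -3, 2): F = (29.0000, 5.0000, 0.0000).
Jacobian J = [[8·x, 0, -4·z], [-2·z - 1, z, -2·x + y], [0, -2·y - z, -y]].
At the point, J = [[-24.0000, 0.0000, -8.0000], [-5.0000, 2.0000, 3.0000], [0.0000, 4.0000, 3.0000]] (det J = 304.0000).
Solving J·Δ = −F gives Δ = (1.0987, -0.2467, 0.3289).
Then the next iterate is (x, y, z)₁ = (-1.9013, -3.2467, 2.3289).

(-1.9013, -3.2467, 2.3289)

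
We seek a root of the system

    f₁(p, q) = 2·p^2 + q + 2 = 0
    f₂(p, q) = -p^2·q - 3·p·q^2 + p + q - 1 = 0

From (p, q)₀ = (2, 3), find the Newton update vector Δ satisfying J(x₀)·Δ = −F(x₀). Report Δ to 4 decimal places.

(-1.6241, -0.0073)

At (2, 3): F = (13.0000, -62.0000).
Jacobian J = [[4·p, 1], [-2·p·q - 3·q^2 + 1, -p^2 - 6·p·q + 1]].
At the point, J = [[8.0000, 1.0000], [-38.0000, -39.0000]] (det J = -274.0000).
Solving J·Δ = −F gives Δ = (-1.6241, -0.0073).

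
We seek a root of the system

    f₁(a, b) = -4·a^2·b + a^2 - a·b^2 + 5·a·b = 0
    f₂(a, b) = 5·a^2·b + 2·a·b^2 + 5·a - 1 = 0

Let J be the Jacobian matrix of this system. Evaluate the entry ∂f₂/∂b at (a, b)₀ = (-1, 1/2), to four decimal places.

3.0000

∂f₂/∂b = 5·a^2 + 4·a·b.
At (-1, 1/2) this is 3.0000.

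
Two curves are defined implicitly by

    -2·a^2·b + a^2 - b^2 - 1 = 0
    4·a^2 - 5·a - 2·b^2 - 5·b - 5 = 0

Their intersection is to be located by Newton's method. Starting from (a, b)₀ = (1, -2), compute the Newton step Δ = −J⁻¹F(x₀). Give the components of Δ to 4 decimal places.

(-0.3333, 1.6667)

At (1, -2): F = (0.0000, -4.0000).
Jacobian J = [[-4·a·b + 2·a, -2·a^2 - 2·b], [8·a - 5, -4·b - 5]].
At the point, J = [[10.0000, 2.0000], [3.0000, 3.0000]] (det J = 24.0000).
Solving J·Δ = −F gives Δ = (-0.3333, 1.6667).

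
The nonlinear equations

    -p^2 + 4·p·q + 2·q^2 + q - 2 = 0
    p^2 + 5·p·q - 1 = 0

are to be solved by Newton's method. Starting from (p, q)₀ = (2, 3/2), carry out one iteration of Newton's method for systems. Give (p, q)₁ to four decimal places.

(1.0164, 0.8311)

At (2, 3/2): F = (12.0000, 18.0000).
Jacobian J = [[-2·p + 4·q, 4·p + 4·q + 1], [2·p + 5·q, 5·p]].
At the point, J = [[2.0000, 15.0000], [11.5000, 10.0000]] (det J = -152.5000).
Solving J·Δ = −F gives Δ = (-0.9836, -0.6689).
Then the next iterate is (p, q)₁ = (1.0164, 0.8311).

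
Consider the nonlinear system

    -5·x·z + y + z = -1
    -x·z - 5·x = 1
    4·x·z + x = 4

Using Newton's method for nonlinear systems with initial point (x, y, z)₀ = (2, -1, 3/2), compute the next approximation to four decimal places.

At (2, -1, 3/2): F = (-13.5000, -14.0000, 10.0000).
Jacobian J = [[-5·z, 1, -5·x + 1], [-z - 5, 0, -x], [4·z + 1, 0, 4·x]].
At the point, J = [[-7.5000, 1.0000, -9.0000], [-6.5000, 0.0000, -2.0000], [7.0000, 0.0000, 8.0000]] (det J = 38.0000).
Solving J·Δ = −F gives Δ = (-2.4211, 3.1579, 0.8684).
Then the next iterate is (x, y, z)₁ = (-0.4211, 2.1579, 2.3684).

(-0.4211, 2.1579, 2.3684)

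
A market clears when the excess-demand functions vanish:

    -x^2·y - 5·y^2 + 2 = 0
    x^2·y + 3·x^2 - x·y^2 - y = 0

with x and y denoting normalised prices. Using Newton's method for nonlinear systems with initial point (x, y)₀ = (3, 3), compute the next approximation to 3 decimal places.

At (3, 3): F = (-70.000, 24.000).
Jacobian J = [[-2·x·y, -x^2 - 10·y], [2·x·y + 6·x - y^2, x^2 - 2·x·y - 1]].
At the point, J = [[-18.000, -39.000], [27.000, -10.000]] (det J = 1233.000).
Solving J·Δ = −F gives Δ = (-1.327, -1.182).
Then the next iterate is (x, y)₁ = (1.673, 1.818).

(1.673, 1.818)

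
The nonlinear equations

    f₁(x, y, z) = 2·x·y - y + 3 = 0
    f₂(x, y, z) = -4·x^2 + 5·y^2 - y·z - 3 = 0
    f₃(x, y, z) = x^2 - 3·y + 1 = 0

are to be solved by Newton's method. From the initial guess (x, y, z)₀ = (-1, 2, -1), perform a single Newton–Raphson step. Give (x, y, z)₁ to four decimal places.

(-1.1667, 0.7778, -7.0000)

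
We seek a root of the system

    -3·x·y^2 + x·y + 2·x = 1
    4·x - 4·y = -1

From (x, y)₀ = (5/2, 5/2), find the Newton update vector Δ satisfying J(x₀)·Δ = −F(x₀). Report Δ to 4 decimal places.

(-0.9213, -0.6713)

At (5/2, 5/2): F = (-36.6250, 1.0000).
Jacobian J = [[-3·y^2 + y + 2, -6·x·y + x], [4, -4]].
At the point, J = [[-14.2500, -35.0000], [4.0000, -4.0000]] (det J = 197.0000).
Solving J·Δ = −F gives Δ = (-0.9213, -0.6713).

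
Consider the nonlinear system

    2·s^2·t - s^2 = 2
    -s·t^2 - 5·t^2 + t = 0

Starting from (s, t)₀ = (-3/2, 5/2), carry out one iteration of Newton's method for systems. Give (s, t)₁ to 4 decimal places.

(-1.3748, 1.2783)

At (-3/2, 5/2): F = (7.0000, -19.3750).
Jacobian J = [[4·s·t - 2·s, 2·s^2], [-t^2, -2·s·t - 10·t + 1]].
At the point, J = [[-12.0000, 4.5000], [-6.2500, -16.5000]] (det J = 226.1250).
Solving J·Δ = −F gives Δ = (0.1252, -1.2217).
Then the next iterate is (s, t)₁ = (-1.3748, 1.2783).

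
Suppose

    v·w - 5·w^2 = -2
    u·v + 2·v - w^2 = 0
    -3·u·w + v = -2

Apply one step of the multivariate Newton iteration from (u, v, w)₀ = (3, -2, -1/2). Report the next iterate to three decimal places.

At (3, -2, -1/2): F = (1.750, -10.250, 4.500).
Jacobian J = [[0, w, v - 10·w], [v, u + 2, -2·w], [-3·w, 1, -3·u]].
At the point, J = [[0.000, -0.500, 3.000], [-2.000, 5.000, 1.000], [1.500, 1.000, -9.000]] (det J = -20.250).
Solving J·Δ = −F gives Δ = (-6.660, -0.481, -0.664).
Then the next iterate is (u, v, w)₁ = (-3.660, -2.481, -1.164).

(-3.660, -2.481, -1.164)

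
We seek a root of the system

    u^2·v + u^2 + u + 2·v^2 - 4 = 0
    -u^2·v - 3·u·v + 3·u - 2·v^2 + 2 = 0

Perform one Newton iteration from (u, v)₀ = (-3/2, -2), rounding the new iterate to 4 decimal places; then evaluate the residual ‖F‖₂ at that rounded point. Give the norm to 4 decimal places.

2.2400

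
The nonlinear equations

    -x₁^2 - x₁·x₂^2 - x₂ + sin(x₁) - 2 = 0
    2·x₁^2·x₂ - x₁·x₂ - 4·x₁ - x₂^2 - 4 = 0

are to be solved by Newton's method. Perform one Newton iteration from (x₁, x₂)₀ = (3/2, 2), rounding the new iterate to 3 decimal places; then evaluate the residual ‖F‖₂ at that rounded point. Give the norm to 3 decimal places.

20.041

At (3/2, 2): F = (-11.25251, -8.000).
Jacobian J = [[-2·x₁ - x₂^2 + cos(x₁), -2·x₁·x₂ - 1], [4·x₁·x₂ - x₂ - 4, 2·x₁^2 - x₁ - 2·x₂]].
At the point, J = [[-6.92926, -7.000], [6.000, -1.000]] (det J = 48.92926).
Solving J·Δ = −F gives Δ = (0.915, -2.513).
Then the next iterate is (x₁, x₂)₁ = (2.415, -0.513).
Re-evaluating at (2.415, -0.513): F = (-7.29045, -18.66814), so ‖F‖₂ = 20.041.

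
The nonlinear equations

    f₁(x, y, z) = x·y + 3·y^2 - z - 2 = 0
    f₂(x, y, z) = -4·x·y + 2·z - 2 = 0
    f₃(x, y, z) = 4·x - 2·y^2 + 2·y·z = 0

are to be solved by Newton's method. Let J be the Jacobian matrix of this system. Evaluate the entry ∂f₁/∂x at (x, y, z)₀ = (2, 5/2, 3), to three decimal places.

2.500

∂f₁/∂x = y.
At (2, 5/2, 3) this is 2.500.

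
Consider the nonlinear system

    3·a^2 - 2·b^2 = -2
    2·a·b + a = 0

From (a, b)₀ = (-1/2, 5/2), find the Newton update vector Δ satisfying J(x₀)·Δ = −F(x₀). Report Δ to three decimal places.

At (-1/2, 5/2): F = (-9.750, -3.000).
Jacobian J = [[6·a, -4·b], [2·b + 1, 2·a]].
At the point, J = [[-3.000, -10.000], [6.000, -1.000]] (det J = 63.000).
Solving J·Δ = −F gives Δ = (0.321, -1.071).

(0.321, -1.071)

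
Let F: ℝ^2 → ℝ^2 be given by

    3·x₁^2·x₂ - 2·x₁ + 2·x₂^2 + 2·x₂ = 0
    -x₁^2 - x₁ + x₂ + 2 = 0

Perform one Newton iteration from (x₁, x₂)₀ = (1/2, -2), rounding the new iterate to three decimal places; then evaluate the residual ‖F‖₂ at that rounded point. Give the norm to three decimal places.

0.206

At (1/2, -2): F = (1.500, -0.750).
Jacobian J = [[6·x₁·x₂ - 2, 3·x₁^2 + 4·x₂ + 2], [-2·x₁ - 1, 1]].
At the point, J = [[-8.000, -5.250], [-2.000, 1.000]] (det J = -18.500).
Solving J·Δ = −F gives Δ = (-0.132, 0.486).
Then the next iterate is (x₁, x₂)₁ = (0.368, -1.514).
Re-evaluating at (0.368, -1.514): F = (0.20530, -0.01742), so ‖F‖₂ = 0.206.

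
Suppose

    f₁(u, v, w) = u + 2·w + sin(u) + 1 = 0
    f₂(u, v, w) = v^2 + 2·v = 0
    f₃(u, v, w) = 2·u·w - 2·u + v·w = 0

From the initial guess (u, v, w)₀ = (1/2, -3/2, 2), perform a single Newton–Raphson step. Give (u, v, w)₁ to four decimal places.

(1.3120, -2.2500, -1.7520)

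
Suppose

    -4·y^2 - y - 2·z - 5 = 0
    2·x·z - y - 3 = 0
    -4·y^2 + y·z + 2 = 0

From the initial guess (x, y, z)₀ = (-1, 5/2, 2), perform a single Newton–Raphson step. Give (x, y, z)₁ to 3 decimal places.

At (-1, 5/2, 2): F = (-36.500, -9.500, -18.000).
Jacobian J = [[0, -8·y - 1, -2], [2·z, -1, 2·x], [0, -8·y + z, y]].
At the point, J = [[0.000, -21.000, -2.000], [4.000, -1.000, -2.000], [0.000, -18.000, 2.500]] (det J = 354.000).
Solving J·Δ = −F gives Δ = (0.439, -1.438, -3.153).
Then the next iterate is (x, y, z)₁ = (-0.561, 1.062, -1.153).

(-0.561, 1.062, -1.153)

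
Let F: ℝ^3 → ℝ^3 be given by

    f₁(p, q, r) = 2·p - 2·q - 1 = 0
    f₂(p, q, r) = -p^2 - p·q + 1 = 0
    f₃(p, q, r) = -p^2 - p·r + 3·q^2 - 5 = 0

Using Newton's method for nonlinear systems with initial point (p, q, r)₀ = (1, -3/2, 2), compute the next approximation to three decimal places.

(0.667, 0.167, -12.917)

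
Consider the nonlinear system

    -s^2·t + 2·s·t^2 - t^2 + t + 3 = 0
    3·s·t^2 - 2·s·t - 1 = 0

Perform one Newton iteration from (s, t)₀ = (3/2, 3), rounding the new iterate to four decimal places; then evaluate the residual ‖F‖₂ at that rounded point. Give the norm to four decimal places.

At (3/2, 3): F = (17.2500, 30.5000).
Jacobian J = [[-2·s·t + 2·t^2, -s^2 + 4·s·t - 2·t + 1], [3·t^2 - 2·t, 6·s·t - 2·s]].
At the point, J = [[9.0000, 10.7500], [21.0000, 24.0000]] (det J = -9.7500).
Solving J·Δ = −F gives Δ = (8.8333, -9.0000).
Then the next iterate is (s, t)₁ = (10.3333, -6.0000).
Re-evaluating at (10.3333, -6.0000): F = (1345.660133, 1238.9960), so ‖F‖₂ = 1829.1835.

1829.1835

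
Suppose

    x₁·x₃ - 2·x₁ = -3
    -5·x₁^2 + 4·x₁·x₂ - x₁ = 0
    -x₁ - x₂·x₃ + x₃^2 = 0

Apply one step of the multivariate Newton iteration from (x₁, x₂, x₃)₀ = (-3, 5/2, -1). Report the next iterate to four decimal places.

(-0.4074, 4.9259, 0.4074)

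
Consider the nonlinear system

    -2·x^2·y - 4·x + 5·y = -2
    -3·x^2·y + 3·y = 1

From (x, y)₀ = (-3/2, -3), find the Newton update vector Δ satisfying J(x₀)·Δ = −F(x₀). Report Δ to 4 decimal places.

(0.3073, 0.5208)

At (-3/2, -3): F = (6.5000, 10.2500).
Jacobian J = [[-4·x·y - 4, -2·x^2 + 5], [-6·x·y, -3·x^2 + 3]].
At the point, J = [[-22.0000, 0.5000], [-27.0000, -3.7500]] (det J = 96.0000).
Solving J·Δ = −F gives Δ = (0.3073, 0.5208).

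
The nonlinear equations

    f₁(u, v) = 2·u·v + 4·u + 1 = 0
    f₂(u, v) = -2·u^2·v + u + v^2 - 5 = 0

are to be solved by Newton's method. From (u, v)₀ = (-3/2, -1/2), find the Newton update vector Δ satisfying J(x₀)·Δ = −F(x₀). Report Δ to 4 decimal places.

(0.3222, -0.8444)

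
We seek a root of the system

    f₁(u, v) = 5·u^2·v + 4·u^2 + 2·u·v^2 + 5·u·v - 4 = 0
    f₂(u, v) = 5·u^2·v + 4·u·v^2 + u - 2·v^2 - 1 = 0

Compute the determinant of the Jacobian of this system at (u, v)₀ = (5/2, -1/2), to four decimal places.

J = [[10·u·v + 8·u + 2·v^2 + 5·v, 5·u^2 + 4·u·v + 5·u], [10·u·v + 4·v^2 + 1, 5·u^2 + 8·u·v - 4·v]].
At the point, J = [[5.5000, 38.7500], [-10.5000, 23.2500]].
det J = 534.7500.

534.7500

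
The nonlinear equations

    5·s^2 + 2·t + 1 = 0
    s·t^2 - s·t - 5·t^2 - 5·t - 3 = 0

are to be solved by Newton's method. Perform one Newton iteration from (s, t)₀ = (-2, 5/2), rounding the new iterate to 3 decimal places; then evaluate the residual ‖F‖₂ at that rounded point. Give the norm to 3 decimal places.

17.564

At (-2, 5/2): F = (26.000, -54.250).
Jacobian J = [[10·s, 2], [t^2 - t, 2·s·t - s - 10·t - 5]].
At the point, J = [[-20.000, 2.000], [3.750, -38.000]] (det J = 752.500).
Solving J·Δ = −F gives Δ = (1.169, -1.312).
Then the next iterate is (s, t)₁ = (-0.831, 1.188).
Re-evaluating at (-0.831, 1.188): F = (6.82880, -16.18232), so ‖F‖₂ = 17.564.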